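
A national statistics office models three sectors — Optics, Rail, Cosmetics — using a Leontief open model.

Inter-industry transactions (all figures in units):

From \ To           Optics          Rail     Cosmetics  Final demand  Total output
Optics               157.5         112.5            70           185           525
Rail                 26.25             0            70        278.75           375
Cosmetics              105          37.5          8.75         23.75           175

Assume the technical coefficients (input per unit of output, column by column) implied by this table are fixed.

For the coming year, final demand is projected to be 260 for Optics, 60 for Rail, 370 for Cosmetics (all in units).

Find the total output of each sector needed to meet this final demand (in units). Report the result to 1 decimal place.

Technical coefficients a_ij = z_ij / X_j:
  a_11 = 157.5/525 = 0.30, a_21 = 26.25/525 = 0.05, a_31 = 105/525 = 0.20
  a_12 = 112.5/375 = 0.30, a_22 = 0/375 = 0.00, a_32 = 37.5/375 = 0.10
  a_13 = 70/175 = 0.40, a_23 = 70/175 = 0.40, a_33 = 8.75/175 = 0.05
I − A =
  [   0.70    -0.30    -0.40]
  [  -0.05     1.00    -0.40]
  [  -0.20    -0.10     0.95]
Cofactors of I−A, C_ij = (−1)^(i+j)·(minor ij) (rows/columns in the sector order above):
  C_11 = (1.00)(0.95) − (-0.40)(-0.10) = 0.9100
  C_12 = −[(-0.05)(0.95) − (-0.40)(-0.20)] = 0.1275
  C_13 = (-0.05)(-0.10) − (1.00)(-0.20) = 0.2050
  C_21 = −[(-0.30)(0.95) − (-0.40)(-0.10)] = 0.3250
  C_22 = (0.70)(0.95) − (-0.40)(-0.20) = 0.5850
  C_23 = −[(0.70)(-0.10) − (-0.30)(-0.20)] = 0.1300
  C_31 = (-0.30)(-0.40) − (-0.40)(1.00) = 0.5200
  C_32 = −[(0.70)(-0.40) − (-0.40)(-0.05)] = 0.3000
  C_33 = (0.70)(1.00) − (-0.30)(-0.05) = 0.6850
det(I−A) = Σ_j (I−A)_1j·C_1j = (0.70)(0.9100) + (-0.30)(0.1275) + (-0.40)(0.2050) = 0.51675
adj(I−A) = Cᵀ =
  [ 0.9100   0.3250   0.5200]
  [ 0.1275   0.5850   0.3000]
  [ 0.2050   0.1300   0.6850]
(I − A)⁻¹ = adj(I−A) / det(I−A) ≈
  [   1.7610     0.6289     1.0063]
  [   0.2467     1.1321     0.5806]
  [   0.3967     0.2516     1.3256]
x = (I − A)⁻¹ d = adj(I−A)·d / det(I−A), with det(I−A) = 0.51675:
  x_1 = (0.9100·260 + 0.3250·60 + 0.5200·370) / 0.51675 = 448.50 / 0.51675 ≈ 867.9
  x_2 = (0.1275·260 + 0.5850·60 + 0.3000·370) / 0.51675 = 179.25 / 0.51675 ≈ 346.9
  x_3 = (0.2050·260 + 0.1300·60 + 0.6850·370) / 0.51675 = 314.55 / 0.51675 ≈ 608.7

x_1 = 867.9, x_2 = 346.9, x_3 = 608.7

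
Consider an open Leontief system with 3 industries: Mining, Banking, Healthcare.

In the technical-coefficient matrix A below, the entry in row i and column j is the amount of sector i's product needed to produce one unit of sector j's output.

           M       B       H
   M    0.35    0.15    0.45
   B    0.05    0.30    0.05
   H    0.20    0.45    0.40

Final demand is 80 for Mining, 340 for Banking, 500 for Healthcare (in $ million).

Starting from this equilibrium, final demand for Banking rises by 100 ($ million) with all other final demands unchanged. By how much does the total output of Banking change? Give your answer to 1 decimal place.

Δx_B = 167.4

I − A =
  [   0.65    -0.15    -0.45]
  [  -0.05     0.70    -0.05]
  [  -0.20    -0.45     0.60]
Cofactors of I−A, C_ij = (−1)^(i+j)·(minor ij) (rows/columns in the sector order above):
  C_11 = (0.70)(0.60) − (-0.05)(-0.45) = 0.3975
  C_12 = −[(-0.05)(0.60) − (-0.05)(-0.20)] = 0.0400
  C_13 = (-0.05)(-0.45) − (0.70)(-0.20) = 0.1625
  C_21 = −[(-0.15)(0.60) − (-0.45)(-0.45)] = 0.2925
  C_22 = (0.65)(0.60) − (-0.45)(-0.20) = 0.3000
  C_23 = −[(0.65)(-0.45) − (-0.15)(-0.20)] = 0.3225
  C_31 = (-0.15)(-0.05) − (-0.45)(0.70) = 0.3225
  C_32 = −[(0.65)(-0.05) − (-0.45)(-0.05)] = 0.0550
  C_33 = (0.65)(0.70) − (-0.15)(-0.05) = 0.4475
det(I−A) = Σ_j (I−A)_1j·C_1j = (0.65)(0.3975) + (-0.15)(0.0400) + (-0.45)(0.1625) = 0.17925
adj(I−A) = Cᵀ =
  [ 0.3975   0.2925   0.3225]
  [ 0.0400   0.3000   0.0550]
  [ 0.1625   0.3225   0.4475]
(I − A)⁻¹ = adj(I−A) / det(I−A) ≈
  [   2.2176     1.6318     1.7992]
  [   0.2232     1.6736     0.3068]
  [   0.9066     1.7992     2.4965]
Δx = (I − A)⁻¹ Δd with Δd having +100 in the Banking component and 0 elsewhere.
So Δx_B = L_BB · (+100), where L_BB = adj(I−A)_BB / det(I−A) = 0.3000 / 0.17925.
Δx_B = 0.3000 × (+100) / 0.17925 = 30.00 / 0.17925 ≈ 167.4.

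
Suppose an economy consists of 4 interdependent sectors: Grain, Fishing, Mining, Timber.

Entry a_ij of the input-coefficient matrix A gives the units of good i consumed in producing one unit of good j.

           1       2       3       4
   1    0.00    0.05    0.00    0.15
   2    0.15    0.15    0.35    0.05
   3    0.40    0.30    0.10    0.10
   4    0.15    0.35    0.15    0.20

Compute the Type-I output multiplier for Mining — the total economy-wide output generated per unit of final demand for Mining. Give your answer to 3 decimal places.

I − A =
  [   1.00    -0.05     0.00    -0.15]
  [  -0.15     0.85    -0.35    -0.05]
  [  -0.40    -0.30     0.90    -0.10]
  [  -0.15    -0.35    -0.15     0.80]
Compute the cofactors C_ij = (−1)^(i+j)·(3×3 minor ij) of I−A; the adjugate is their transpose:
adj(I−A) = Cᵀ =
  [ 0.485000   0.089250   0.051875   0.103000]
  [ 0.232750   0.675750   0.283000   0.121250]
  [ 0.321250   0.306000   0.629125   0.158000]
  [ 0.253000   0.369750   0.251500   0.646250]
det(I−A) = Σ_j (I−A)_1j·C_1j = (1.00)(0.485000) + (-0.05)(0.232750) + (0.00)(0.321250) + (-0.15)(0.253000) = 0.4354125
(I − A)⁻¹ = adj(I−A) / det(I−A) ≈
  [   1.1139     0.2050     0.1191     0.2366]
  [   0.5346     1.5520     0.6500     0.2785]
  [   0.7378     0.7028     1.4449     0.3629]
  [   0.5811     0.8492     0.5776     1.4842]
The output multiplier for sector j is the column-j sum of the Leontief inverse (I − A)⁻¹ = adj(I−A) / det(I−A).
Column 3 of adj(I−A): (0.051875, 0.283000, 0.629125, 0.251500); det(I−A) = 0.4354125.
m_3 = (0.051875 + 0.283000 + 0.629125 + 0.251500) / 0.4354125 = 1.2155 / 0.4354125 ≈ 2.792.

m_3 = 2.792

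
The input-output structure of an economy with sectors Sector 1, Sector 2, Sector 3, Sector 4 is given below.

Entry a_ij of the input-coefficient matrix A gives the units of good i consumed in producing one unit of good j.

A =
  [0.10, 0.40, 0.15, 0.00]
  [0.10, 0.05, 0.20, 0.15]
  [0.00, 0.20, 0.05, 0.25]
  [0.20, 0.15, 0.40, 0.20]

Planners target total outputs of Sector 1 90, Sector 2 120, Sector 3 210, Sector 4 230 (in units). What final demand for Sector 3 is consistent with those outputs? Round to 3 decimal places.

d_3 = 118.000

I − A =
  [   0.90    -0.40    -0.15     0.00]
  [  -0.10     0.95    -0.20    -0.15]
  [   0.00    -0.20     0.95    -0.25]
  [  -0.20    -0.15    -0.40     0.80]
d = (I − A) x:
  d_1 = (+0.90)·90 + (-0.40)·120 + (-0.15)·210 + (+0.00)·230 = 1.500
  d_2 = (-0.10)·90 + (+0.95)·120 + (-0.20)·210 + (-0.15)·230 = 28.500
  d_3 = (+0.00)·90 + (-0.20)·120 + (+0.95)·210 + (-0.25)·230 = 118.000
  d_4 = (-0.20)·90 + (-0.15)·120 + (-0.40)·210 + (+0.80)·230 = 64.000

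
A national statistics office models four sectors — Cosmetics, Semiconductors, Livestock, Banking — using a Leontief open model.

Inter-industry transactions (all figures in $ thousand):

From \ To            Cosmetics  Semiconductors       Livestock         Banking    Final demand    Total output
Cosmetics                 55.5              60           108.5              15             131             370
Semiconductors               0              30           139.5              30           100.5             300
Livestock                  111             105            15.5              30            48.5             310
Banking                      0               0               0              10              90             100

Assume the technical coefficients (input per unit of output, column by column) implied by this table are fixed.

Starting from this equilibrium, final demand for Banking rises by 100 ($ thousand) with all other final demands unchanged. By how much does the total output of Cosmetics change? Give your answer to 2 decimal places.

Technical coefficients a_ij = z_ij / X_j:
  a_11 = 55.5/370 = 0.15, a_21 = 0/370 = 0.00, a_31 = 111/370 = 0.30, a_41 = 0/370 = 0.00
  a_12 = 60/300 = 0.20, a_22 = 30/300 = 0.10, a_32 = 105/300 = 0.35, a_42 = 0/300 = 0.00
  a_13 = 108.5/310 = 0.35, a_23 = 139.5/310 = 0.45, a_33 = 15.5/310 = 0.05, a_43 = 0/310 = 0.00
  a_14 = 15/100 = 0.15, a_24 = 30/100 = 0.30, a_34 = 30/100 = 0.30, a_44 = 10/100 = 0.10
I − A =
  [   0.85    -0.20    -0.35    -0.15]
  [   0.00     0.90    -0.45    -0.30]
  [  -0.30    -0.35     0.95    -0.30]
  [   0.00     0.00     0.00     0.90]
Compute the cofactors C_ij = (−1)^(i+j)·(3×3 minor ij) of I−A; the adjugate is their transpose:
adj(I−A) = Cᵀ =
  [ 0.627750   0.281250   0.364500   0.319875]
  [ 0.121500   0.632250   0.344250   0.345750]
  [ 0.243000   0.321750   0.688500   0.377250]
  [ 0.000000   0.000000   0.000000   0.471375]
det(I−A) = Σ_j (I−A)_1j·C_1j = (0.85)(0.627750) + (-0.20)(0.121500) + (-0.35)(0.243000) + (-0.15)(0.000000) = 0.4242375
(I − A)⁻¹ = adj(I−A) / det(I−A) ≈
  [   1.4797     0.6630     0.8592     0.7540]
  [   0.2864     1.4903     0.8115     0.8150]
  [   0.5728     0.7584     1.6229     0.8892]
  [   0.0000     0.0000     0.0000     1.1111]
Δx = (I − A)⁻¹ Δd with Δd having +100 in the Banking component and 0 elsewhere.
So Δx_1 = L_14 · (+100), where L_14 = adj(I−A)_14 / det(I−A) = 0.319875 / 0.4242375.
Δx_1 = 0.319875 × (+100) / 0.4242375 = 31.9875 / 0.4242375 ≈ 75.40.

Δx_1 = 75.40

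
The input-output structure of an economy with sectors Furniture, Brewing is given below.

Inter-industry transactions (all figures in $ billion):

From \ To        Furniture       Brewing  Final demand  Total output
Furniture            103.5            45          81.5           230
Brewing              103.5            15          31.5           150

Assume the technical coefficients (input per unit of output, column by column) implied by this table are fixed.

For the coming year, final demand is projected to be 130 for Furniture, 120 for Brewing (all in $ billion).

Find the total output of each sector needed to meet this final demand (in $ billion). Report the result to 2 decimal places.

Technical coefficients a_ij = z_ij / X_j:
  a_FF = 103.5/230 = 0.45, a_BF = 103.5/230 = 0.45
  a_FB = 45/150 = 0.30, a_BB = 15/150 = 0.10
I − A =
  [   0.55    -0.30]
  [  -0.45     0.90]
det(I−A) = (0.55)(0.90) − (-0.30)(-0.45) = 0.3600
adj(I−A) = [[0.90, 0.30], [0.45, 0.55]]
(I − A)⁻¹ = adj(I−A) / det(I−A) ≈
  [   2.5000     0.8333]
  [   1.2500     1.5278]
x = (I − A)⁻¹ d = adj(I−A)·d / det(I−A), with det(I−A) = 0.3600:
  x_F = (0.90·130 + 0.30·120) / 0.3600 = 153.00 / 0.3600 = 425.00
  x_B = (0.45·130 + 0.55·120) / 0.3600 = 124.50 / 0.3600 ≈ 345.83

x_F = 425.00, x_B = 345.83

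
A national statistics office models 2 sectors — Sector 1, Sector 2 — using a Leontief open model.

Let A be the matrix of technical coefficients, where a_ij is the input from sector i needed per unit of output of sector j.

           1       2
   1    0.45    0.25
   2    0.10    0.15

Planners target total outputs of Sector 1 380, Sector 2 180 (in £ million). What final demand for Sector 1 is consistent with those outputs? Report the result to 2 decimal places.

d_1 = 164.00

I − A =
  [   0.55    -0.25]
  [  -0.10     0.85]
d = (I − A) x:
  d_1 = (+0.55)·380 + (-0.25)·180 = 164.00
  d_2 = (-0.10)·380 + (+0.85)·180 = 115.00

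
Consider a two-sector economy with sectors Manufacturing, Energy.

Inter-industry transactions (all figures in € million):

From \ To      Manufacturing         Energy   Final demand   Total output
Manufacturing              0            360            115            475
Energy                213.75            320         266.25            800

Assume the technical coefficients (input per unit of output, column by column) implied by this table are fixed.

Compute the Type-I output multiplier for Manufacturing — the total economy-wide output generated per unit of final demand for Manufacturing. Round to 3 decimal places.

Technical coefficients a_ij = z_ij / X_j:
  a_11 = 0/475 = 0.00, a_21 = 213.75/475 = 0.45
  a_12 = 360/800 = 0.45, a_22 = 320/800 = 0.40
I − A =
  [   1.00    -0.45]
  [  -0.45     0.60]
det(I−A) = (1.00)(0.60) − (-0.45)(-0.45) = 0.3975
adj(I−A) = [[0.60, 0.45], [0.45, 1.00]]
(I − A)⁻¹ = adj(I−A) / det(I−A) ≈
  [   1.5094     1.1321]
  [   1.1321     2.5157]
The output multiplier for sector j is the column-j sum of the Leontief inverse (I − A)⁻¹ = adj(I−A) / det(I−A).
Column 1 of adj(I−A): (0.60, 0.45); det(I−A) = 0.3975.
m_1 = (0.60 + 0.45) / 0.3975 = 1.05 / 0.3975 ≈ 2.642.

m_1 = 2.642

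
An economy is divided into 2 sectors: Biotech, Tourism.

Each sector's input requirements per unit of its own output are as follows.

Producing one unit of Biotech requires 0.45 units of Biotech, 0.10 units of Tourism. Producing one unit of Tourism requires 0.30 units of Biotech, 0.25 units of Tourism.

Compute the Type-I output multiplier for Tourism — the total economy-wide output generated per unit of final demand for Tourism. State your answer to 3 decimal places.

m_T = 2.222

I − A =
  [   0.55    -0.30]
  [  -0.10     0.75]
det(I−A) = (0.55)(0.75) − (-0.30)(-0.10) = 0.3825
adj(I−A) = [[0.75, 0.30], [0.10, 0.55]]
(I − A)⁻¹ = adj(I−A) / det(I−A) ≈
  [   1.9608     0.7843]
  [   0.2614     1.4379]
The output multiplier for sector j is the column-j sum of the Leontief inverse (I − A)⁻¹ = adj(I−A) / det(I−A).
Column T of adj(I−A): (0.30, 0.55); det(I−A) = 0.3825.
m_T = (0.30 + 0.55) / 0.3825 = 0.85 / 0.3825 ≈ 2.222.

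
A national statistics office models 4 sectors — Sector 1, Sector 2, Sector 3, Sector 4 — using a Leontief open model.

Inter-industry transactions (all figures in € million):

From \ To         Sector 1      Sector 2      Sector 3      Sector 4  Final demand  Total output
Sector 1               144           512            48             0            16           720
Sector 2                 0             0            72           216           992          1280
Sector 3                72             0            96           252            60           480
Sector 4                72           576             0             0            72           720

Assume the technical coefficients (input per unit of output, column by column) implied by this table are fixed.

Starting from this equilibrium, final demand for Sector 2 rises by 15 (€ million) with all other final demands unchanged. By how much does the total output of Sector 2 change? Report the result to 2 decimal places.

Technical coefficients a_ij = z_ij / X_j:
  a_11 = 144/720 = 0.20, a_21 = 0/720 = 0.00, a_31 = 72/720 = 0.10, a_41 = 72/720 = 0.10
  a_12 = 512/1280 = 0.40, a_22 = 0/1280 = 0.00, a_32 = 0/1280 = 0.00, a_42 = 576/1280 = 0.45
  a_13 = 48/480 = 0.10, a_23 = 72/480 = 0.15, a_33 = 96/480 = 0.20, a_43 = 0/480 = 0.00
  a_14 = 0/720 = 0.00, a_24 = 216/720 = 0.30, a_34 = 252/720 = 0.35, a_44 = 0/720 = 0.00
I − A =
  [   0.80    -0.40    -0.10     0.00]
  [   0.00     1.00    -0.15    -0.30]
  [  -0.10     0.00     0.80    -0.35]
  [  -0.10    -0.45     0.00     1.00]
Compute the cofactors C_ij = (−1)^(i+j)·(3×3 minor ij) of I−A; the adjugate is their transpose:
adj(I−A) = Cᵀ =
  [ 0.668375   0.335750   0.146500   0.152000]
  [ 0.044250   0.626500   0.123000   0.231000]
  [ 0.121500   0.180000   0.680000   0.292000]
  [ 0.086750   0.315500   0.070000   0.624000]
det(I−A) = Σ_j (I−A)_1j·C_1j = (0.80)(0.668375) + (-0.40)(0.044250) + (-0.10)(0.121500) + (0.00)(0.086750) = 0.50485
(I − A)⁻¹ = adj(I−A) / det(I−A) ≈
  [   1.3239     0.6650     0.2902     0.3011]
  [   0.0876     1.2410     0.2436     0.4576]
  [   0.2407     0.3565     1.3469     0.5784]
  [   0.1718     0.6249     0.1387     1.2360]
Δx = (I − A)⁻¹ Δd with Δd having +15 in the Sector 2 component and 0 elsewhere.
So Δx_2 = L_22 · (+15), where L_22 = adj(I−A)_22 / det(I−A) = 0.626500 / 0.50485.
Δx_2 = 0.626500 × (+15) / 0.50485 = 9.3975 / 0.50485 ≈ 18.61.

Δx_2 = 18.61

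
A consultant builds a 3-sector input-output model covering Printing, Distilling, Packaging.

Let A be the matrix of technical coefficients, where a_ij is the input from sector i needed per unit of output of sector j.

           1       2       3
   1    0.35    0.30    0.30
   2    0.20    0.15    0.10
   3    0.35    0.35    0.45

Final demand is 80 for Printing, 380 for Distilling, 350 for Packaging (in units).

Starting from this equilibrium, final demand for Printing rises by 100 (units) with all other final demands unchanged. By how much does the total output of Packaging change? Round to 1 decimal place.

I − A =
  [   0.65    -0.30    -0.30]
  [  -0.20     0.85    -0.10]
  [  -0.35    -0.35     0.55]
Cofactors of I−A, C_ij = (−1)^(i+j)·(minor ij) (rows/columns in the sector order above):
  C_11 = (0.85)(0.55) − (-0.10)(-0.35) = 0.4325
  C_12 = −[(-0.20)(0.55) − (-0.10)(-0.35)] = 0.1450
  C_13 = (-0.20)(-0.35) − (0.85)(-0.35) = 0.3675
  C_21 = −[(-0.30)(0.55) − (-0.30)(-0.35)] = 0.2700
  C_22 = (0.65)(0.55) − (-0.30)(-0.35) = 0.2525
  C_23 = −[(0.65)(-0.35) − (-0.30)(-0.35)] = 0.3325
  C_31 = (-0.30)(-0.10) − (-0.30)(0.85) = 0.2850
  C_32 = −[(0.65)(-0.10) − (-0.30)(-0.20)] = 0.1250
  C_33 = (0.65)(0.85) − (-0.30)(-0.20) = 0.4925
det(I−A) = Σ_j (I−A)_1j·C_1j = (0.65)(0.4325) + (-0.30)(0.1450) + (-0.30)(0.3675) = 0.127375
adj(I−A) = Cᵀ =
  [ 0.4325   0.2700   0.2850]
  [ 0.1450   0.2525   0.1250]
  [ 0.3675   0.3325   0.4925]
(I − A)⁻¹ = adj(I−A) / det(I−A) ≈
  [   3.3955     2.1197     2.2375]
  [   1.1384     1.9823     0.9814]
  [   2.8852     2.6104     3.8665]
Δx = (I − A)⁻¹ Δd with Δd having +100 in the Printing component and 0 elsewhere.
So Δx_3 = L_31 · (+100), where L_31 = adj(I−A)_31 / det(I−A) = 0.3675 / 0.127375.
Δx_3 = 0.3675 × (+100) / 0.127375 = 36.75 / 0.127375 ≈ 288.5.

Δx_3 = 288.5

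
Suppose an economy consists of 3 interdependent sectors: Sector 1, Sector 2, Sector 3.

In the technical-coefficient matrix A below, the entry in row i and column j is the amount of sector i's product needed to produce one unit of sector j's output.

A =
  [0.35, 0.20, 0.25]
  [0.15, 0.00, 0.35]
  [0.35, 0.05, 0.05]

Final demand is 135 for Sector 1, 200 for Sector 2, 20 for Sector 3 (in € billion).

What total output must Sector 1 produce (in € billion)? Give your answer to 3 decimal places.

I − A =
  [   0.65    -0.20    -0.25]
  [  -0.15     1.00    -0.35]
  [  -0.35    -0.05     0.95]
Cofactors of I−A, C_ij = (−1)^(i+j)·(minor ij) (rows/columns in the sector order above):
  C_11 = (1.00)(0.95) − (-0.35)(-0.05) = 0.9325
  C_12 = −[(-0.15)(0.95) − (-0.35)(-0.35)] = 0.2650
  C_13 = (-0.15)(-0.05) − (1.00)(-0.35) = 0.3575
  C_21 = −[(-0.20)(0.95) − (-0.25)(-0.05)] = 0.2025
  C_22 = (0.65)(0.95) − (-0.25)(-0.35) = 0.5300
  C_23 = −[(0.65)(-0.05) − (-0.20)(-0.35)] = 0.1025
  C_31 = (-0.20)(-0.35) − (-0.25)(1.00) = 0.3200
  C_32 = −[(0.65)(-0.35) − (-0.25)(-0.15)] = 0.2650
  C_33 = (0.65)(1.00) − (-0.20)(-0.15) = 0.6200
det(I−A) = Σ_j (I−A)_1j·C_1j = (0.65)(0.9325) + (-0.20)(0.2650) + (-0.25)(0.3575) = 0.46375
adj(I−A) = Cᵀ =
  [ 0.9325   0.2025   0.3200]
  [ 0.2650   0.5300   0.2650]
  [ 0.3575   0.1025   0.6200]
(I − A)⁻¹ = adj(I−A) / det(I−A) ≈
  [   2.0108     0.4367     0.6900]
  [   0.5714     1.1429     0.5714]
  [   0.7709     0.2210     1.3369]
x = (I − A)⁻¹ d = adj(I−A)·d / det(I−A), with det(I−A) = 0.46375:
  x_1 = (0.9325·135 + 0.2025·200 + 0.3200·20) / 0.46375 = 172.7875 / 0.46375 ≈ 372.588
  x_2 = (0.2650·135 + 0.5300·200 + 0.2650·20) / 0.46375 = 147.075 / 0.46375 ≈ 317.143
  x_3 = (0.3575·135 + 0.1025·200 + 0.6200·20) / 0.46375 = 81.1625 / 0.46375 ≈ 175.013

x_1 = 372.588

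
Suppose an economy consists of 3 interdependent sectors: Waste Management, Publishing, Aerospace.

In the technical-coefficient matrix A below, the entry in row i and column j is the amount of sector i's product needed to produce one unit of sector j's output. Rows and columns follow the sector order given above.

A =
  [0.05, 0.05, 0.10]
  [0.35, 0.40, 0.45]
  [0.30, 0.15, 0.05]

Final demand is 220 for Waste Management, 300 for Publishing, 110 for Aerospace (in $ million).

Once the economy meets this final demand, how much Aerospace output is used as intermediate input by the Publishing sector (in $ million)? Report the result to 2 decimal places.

I − A =
  [   0.95    -0.05    -0.10]
  [  -0.35     0.60    -0.45]
  [  -0.30    -0.15     0.95]
Cofactors of I−A, C_ij = (−1)^(i+j)·(minor ij) (rows/columns in the sector order above):
  C_11 = (0.60)(0.95) − (-0.45)(-0.15) = 0.5025
  C_12 = −[(-0.35)(0.95) − (-0.45)(-0.30)] = 0.4675
  C_13 = (-0.35)(-0.15) − (0.60)(-0.30) = 0.2325
  C_21 = −[(-0.05)(0.95) − (-0.10)(-0.15)] = 0.0625
  C_22 = (0.95)(0.95) − (-0.10)(-0.30) = 0.8725
  C_23 = −[(0.95)(-0.15) − (-0.05)(-0.30)] = 0.1575
  C_31 = (-0.05)(-0.45) − (-0.10)(0.60) = 0.0825
  C_32 = −[(0.95)(-0.45) − (-0.10)(-0.35)] = 0.4625
  C_33 = (0.95)(0.60) − (-0.05)(-0.35) = 0.5525
det(I−A) = Σ_j (I−A)_1j·C_1j = (0.95)(0.5025) + (-0.05)(0.4675) + (-0.10)(0.2325) = 0.43075
adj(I−A) = Cᵀ =
  [ 0.5025   0.0625   0.0825]
  [ 0.4675   0.8725   0.4625]
  [ 0.2325   0.1575   0.5525]
(I − A)⁻¹ = adj(I−A) / det(I−A) ≈
  [   1.1666     0.1451     0.1915]
  [   1.0853     2.0255     1.0737]
  [   0.5398     0.3656     1.2826]
First solve x = (I − A)⁻¹ d = adj(I−A)·d / det(I−A); in particular x_2 = (0.4675·220 + 0.8725·300 + 0.4625·110) / 0.43075 = 415.475 / 0.43075 ≈ 964.5386.
Intermediate flow from 3 to 2: z_32 = a_32 · x_2 = 0.15 × 415.475 / 0.43075 = 62.32125 / 0.43075 ≈ 144.68.

z_32 = 144.68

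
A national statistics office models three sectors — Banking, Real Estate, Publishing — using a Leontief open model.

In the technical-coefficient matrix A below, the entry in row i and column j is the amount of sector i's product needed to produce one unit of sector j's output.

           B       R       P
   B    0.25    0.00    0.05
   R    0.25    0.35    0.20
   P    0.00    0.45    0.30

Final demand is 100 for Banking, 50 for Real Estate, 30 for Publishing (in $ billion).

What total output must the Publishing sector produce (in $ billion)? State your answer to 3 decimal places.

x_P = 159.441

I − A =
  [   0.75     0.00    -0.05]
  [  -0.25     0.65    -0.20]
  [   0.00    -0.45     0.70]
Cofactors of I−A, C_ij = (−1)^(i+j)·(minor ij) (rows/columns in the sector order above):
  C_11 = (0.65)(0.70) − (-0.20)(-0.45) = 0.3650
  C_12 = −[(-0.25)(0.70) − (-0.20)(0.00)] = 0.1750
  C_13 = (-0.25)(-0.45) − (0.65)(0.00) = 0.1125
  C_21 = −[(0.00)(0.70) − (-0.05)(-0.45)] = 0.0225
  C_22 = (0.75)(0.70) − (-0.05)(0.00) = 0.5250
  C_23 = −[(0.75)(-0.45) − (0.00)(0.00)] = 0.3375
  C_31 = (0.00)(-0.20) − (-0.05)(0.65) = 0.0325
  C_32 = −[(0.75)(-0.20) − (-0.05)(-0.25)] = 0.1625
  C_33 = (0.75)(0.65) − (0.00)(-0.25) = 0.4875
det(I−A) = Σ_j (I−A)_1j·C_1j = (0.75)(0.3650) + (0.00)(0.1750) + (-0.05)(0.1125) = 0.268125
adj(I−A) = Cᵀ =
  [ 0.3650   0.0225   0.0325]
  [ 0.1750   0.5250   0.1625]
  [ 0.1125   0.3375   0.4875]
(I − A)⁻¹ = adj(I−A) / det(I−A) ≈
  [   1.3613     0.0839     0.1212]
  [   0.6527     1.9580     0.6061]
  [   0.4196     1.2587     1.8182]
x = (I − A)⁻¹ d = adj(I−A)·d / det(I−A), with det(I−A) = 0.268125:
  x_B = (0.3650·100 + 0.0225·50 + 0.0325·30) / 0.268125 = 38.60 / 0.268125 ≈ 143.963
  x_R = (0.1750·100 + 0.5250·50 + 0.1625·30) / 0.268125 = 48.625 / 0.268125 ≈ 181.352
  x_P = (0.1125·100 + 0.3375·50 + 0.4875·30) / 0.268125 = 42.75 / 0.268125 ≈ 159.441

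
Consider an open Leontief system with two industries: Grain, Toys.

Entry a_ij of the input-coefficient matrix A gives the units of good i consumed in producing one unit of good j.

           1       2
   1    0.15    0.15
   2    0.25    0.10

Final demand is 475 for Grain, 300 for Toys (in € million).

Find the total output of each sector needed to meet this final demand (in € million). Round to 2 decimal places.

x_1 = 649.48, x_2 = 513.75

I − A =
  [   0.85    -0.15]
  [  -0.25     0.90]
det(I−A) = (0.85)(0.90) − (-0.15)(-0.25) = 0.7275
adj(I−A) = [[0.90, 0.15], [0.25, 0.85]]
(I − A)⁻¹ = adj(I−A) / det(I−A) ≈
  [   1.2371     0.2062]
  [   0.3436     1.1684]
x = (I − A)⁻¹ d = adj(I−A)·d / det(I−A), with det(I−A) = 0.7275:
  x_1 = (0.90·475 + 0.15·300) / 0.7275 = 472.50 / 0.7275 ≈ 649.48
  x_2 = (0.25·475 + 0.85·300) / 0.7275 = 373.75 / 0.7275 ≈ 513.75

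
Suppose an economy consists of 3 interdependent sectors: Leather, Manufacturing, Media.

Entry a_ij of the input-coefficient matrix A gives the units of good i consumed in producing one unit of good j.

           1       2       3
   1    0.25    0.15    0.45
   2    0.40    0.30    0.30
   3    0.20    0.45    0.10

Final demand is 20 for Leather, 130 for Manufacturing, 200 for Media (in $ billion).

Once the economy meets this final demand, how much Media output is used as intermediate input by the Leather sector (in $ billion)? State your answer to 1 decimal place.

z_31 = 153.2

I − A =
  [   0.75    -0.15    -0.45]
  [  -0.40     0.70    -0.30]
  [  -0.20    -0.45     0.90]
Cofactors of I−A, C_ij = (−1)^(i+j)·(minor ij) (rows/columns in the sector order above):
  C_11 = (0.70)(0.90) − (-0.30)(-0.45) = 0.4950
  C_12 = −[(-0.40)(0.90) − (-0.30)(-0.20)] = 0.4200
  C_13 = (-0.40)(-0.45) − (0.70)(-0.20) = 0.3200
  C_21 = −[(-0.15)(0.90) − (-0.45)(-0.45)] = 0.3375
  C_22 = (0.75)(0.90) − (-0.45)(-0.20) = 0.5850
  C_23 = −[(0.75)(-0.45) − (-0.15)(-0.20)] = 0.3675
  C_31 = (-0.15)(-0.30) − (-0.45)(0.70) = 0.3600
  C_32 = −[(0.75)(-0.30) − (-0.45)(-0.40)] = 0.4050
  C_33 = (0.75)(0.70) − (-0.15)(-0.40) = 0.4650
det(I−A) = Σ_j (I−A)_1j·C_1j = (0.75)(0.4950) + (-0.15)(0.4200) + (-0.45)(0.3200) = 0.16425
adj(I−A) = Cᵀ =
  [ 0.4950   0.3375   0.3600]
  [ 0.4200   0.5850   0.4050]
  [ 0.3200   0.3675   0.4650]
(I − A)⁻¹ = adj(I−A) / det(I−A) ≈
  [   3.0137     2.0548     2.1918]
  [   2.5571     3.5616     2.4658]
  [   1.9482     2.2374     2.8311]
First solve x = (I − A)⁻¹ d = adj(I−A)·d / det(I−A); in particular x_1 = (0.4950·20 + 0.3375·130 + 0.3600·200) / 0.16425 = 125.775 / 0.16425 ≈ 765.753.
Intermediate flow from 3 to 1: z_31 = a_31 · x_1 = 0.20 × 125.775 / 0.16425 = 25.155 / 0.16425 ≈ 153.2.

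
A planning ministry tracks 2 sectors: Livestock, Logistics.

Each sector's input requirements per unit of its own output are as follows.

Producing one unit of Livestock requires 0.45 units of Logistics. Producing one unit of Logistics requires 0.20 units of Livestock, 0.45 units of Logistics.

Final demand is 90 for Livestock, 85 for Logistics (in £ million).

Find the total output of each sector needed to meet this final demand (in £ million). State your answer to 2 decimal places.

I − A =
  [   1.00    -0.20]
  [  -0.45     0.55]
det(I−A) = (1.00)(0.55) − (-0.20)(-0.45) = 0.4600
adj(I−A) = [[0.55, 0.20], [0.45, 1.00]]
(I − A)⁻¹ = adj(I−A) / det(I−A) ≈
  [   1.1957     0.4348]
  [   0.9783     2.1739]
x = (I − A)⁻¹ d = adj(I−A)·d / det(I−A), with det(I−A) = 0.4600:
  x_1 = (0.55·90 + 0.20·85) / 0.4600 = 66.50 / 0.4600 ≈ 144.57
  x_2 = (0.45·90 + 1.00·85) / 0.4600 = 125.50 / 0.4600 ≈ 272.83

x_1 = 144.57, x_2 = 272.83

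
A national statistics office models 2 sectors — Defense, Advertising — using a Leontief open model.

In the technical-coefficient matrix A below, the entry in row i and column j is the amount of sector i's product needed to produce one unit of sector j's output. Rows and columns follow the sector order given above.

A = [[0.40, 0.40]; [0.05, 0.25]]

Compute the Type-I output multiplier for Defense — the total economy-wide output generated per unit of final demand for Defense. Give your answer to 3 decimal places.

I − A =
  [   0.60    -0.40]
  [  -0.05     0.75]
det(I−A) = (0.60)(0.75) − (-0.40)(-0.05) = 0.4300
adj(I−A) = [[0.75, 0.40], [0.05, 0.60]]
(I − A)⁻¹ = adj(I−A) / det(I−A) ≈
  [   1.7442     0.9302]
  [   0.1163     1.3953]
The output multiplier for sector j is the column-j sum of the Leontief inverse (I − A)⁻¹ = adj(I−A) / det(I−A).
Column D of adj(I−A): (0.75, 0.05); det(I−A) = 0.4300.
m_D = (0.75 + 0.05) / 0.4300 = 0.80 / 0.4300 ≈ 1.860.

m_D = 1.860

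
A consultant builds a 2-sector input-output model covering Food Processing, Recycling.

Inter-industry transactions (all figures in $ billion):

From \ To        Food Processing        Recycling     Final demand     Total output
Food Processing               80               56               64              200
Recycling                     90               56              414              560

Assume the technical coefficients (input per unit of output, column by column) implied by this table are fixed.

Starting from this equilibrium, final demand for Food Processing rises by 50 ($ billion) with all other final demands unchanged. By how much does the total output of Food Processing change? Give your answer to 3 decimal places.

Technical coefficients a_ij = z_ij / X_j:
  a_11 = 80/200 = 0.40, a_21 = 90/200 = 0.45
  a_12 = 56/560 = 0.10, a_22 = 56/560 = 0.10
I − A =
  [   0.60    -0.10]
  [  -0.45     0.90]
det(I−A) = (0.60)(0.90) − (-0.10)(-0.45) = 0.4950
adj(I−A) = [[0.90, 0.10], [0.45, 0.60]]
(I − A)⁻¹ = adj(I−A) / det(I−A) ≈
  [   1.8182     0.2020]
  [   0.9091     1.2121]
Δx = (I − A)⁻¹ Δd with Δd having +50 in the Food Processing component and 0 elsewhere.
So Δx_1 = L_11 · (+50), where L_11 = adj(I−A)_11 / det(I−A) = 0.90 / 0.4950.
Δx_1 = 0.90 × (+50) / 0.4950 = 45.00 / 0.4950 ≈ 90.909.

Δx_1 = 90.909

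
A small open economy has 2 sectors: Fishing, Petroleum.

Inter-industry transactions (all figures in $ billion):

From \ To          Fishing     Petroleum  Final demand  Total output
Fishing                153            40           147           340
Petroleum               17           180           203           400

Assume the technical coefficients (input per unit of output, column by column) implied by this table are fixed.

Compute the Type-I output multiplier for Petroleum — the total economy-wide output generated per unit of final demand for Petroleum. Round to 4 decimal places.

m_2 = 2.1849

Technical coefficients a_ij = z_ij / X_j:
  a_11 = 153/340 = 0.45, a_21 = 17/340 = 0.05
  a_12 = 40/400 = 0.10, a_22 = 180/400 = 0.45
I − A =
  [   0.55    -0.10]
  [  -0.05     0.55]
det(I−A) = (0.55)(0.55) − (-0.10)(-0.05) = 0.2975
adj(I−A) = [[0.55, 0.10], [0.05, 0.55]]
(I − A)⁻¹ = adj(I−A) / det(I−A) ≈
  [   1.84874     0.33613]
  [   0.16807     1.84874]
The output multiplier for sector j is the column-j sum of the Leontief inverse (I − A)⁻¹ = adj(I−A) / det(I−A).
Column 2 of adj(I−A): (0.10, 0.55); det(I−A) = 0.2975.
m_2 = (0.10 + 0.55) / 0.2975 = 0.65 / 0.2975 ≈ 2.1849.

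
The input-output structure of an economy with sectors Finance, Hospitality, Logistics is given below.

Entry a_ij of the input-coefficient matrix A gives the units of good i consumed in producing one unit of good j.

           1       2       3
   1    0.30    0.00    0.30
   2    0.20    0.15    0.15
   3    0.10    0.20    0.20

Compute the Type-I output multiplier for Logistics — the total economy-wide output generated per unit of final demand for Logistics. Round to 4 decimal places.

m_3 = 2.4311

I − A =
  [   0.70     0.00    -0.30]
  [  -0.20     0.85    -0.15]
  [  -0.10    -0.20     0.80]
Cofactors of I−A, C_ij = (−1)^(i+j)·(minor ij) (rows/columns in the sector order above):
  C_11 = (0.85)(0.80) − (-0.15)(-0.20) = 0.6500
  C_12 = −[(-0.20)(0.80) − (-0.15)(-0.10)] = 0.1750
  C_13 = (-0.20)(-0.20) − (0.85)(-0.10) = 0.1250
  C_21 = −[(0.00)(0.80) − (-0.30)(-0.20)] = 0.0600
  C_22 = (0.70)(0.80) − (-0.30)(-0.10) = 0.5300
  C_23 = −[(0.70)(-0.20) − (0.00)(-0.10)] = 0.1400
  C_31 = (0.00)(-0.15) − (-0.30)(0.85) = 0.2550
  C_32 = −[(0.70)(-0.15) − (-0.30)(-0.20)] = 0.1650
  C_33 = (0.70)(0.85) − (0.00)(-0.20) = 0.5950
det(I−A) = Σ_j (I−A)_1j·C_1j = (0.70)(0.6500) + (0.00)(0.1750) + (-0.30)(0.1250) = 0.4175
adj(I−A) = Cᵀ =
  [ 0.6500   0.0600   0.2550]
  [ 0.1750   0.5300   0.1650]
  [ 0.1250   0.1400   0.5950]
(I − A)⁻¹ = adj(I−A) / det(I−A) ≈
  [   1.55689     0.14371     0.61078]
  [   0.41916     1.26946     0.39521]
  [   0.29940     0.33533     1.42515]
The output multiplier for sector j is the column-j sum of the Leontief inverse (I − A)⁻¹ = adj(I−A) / det(I−A).
Column 3 of adj(I−A): (0.2550, 0.1650, 0.5950); det(I−A) = 0.4175.
m_3 = (0.2550 + 0.1650 + 0.5950) / 0.4175 = 1.015 / 0.4175 ≈ 2.4311.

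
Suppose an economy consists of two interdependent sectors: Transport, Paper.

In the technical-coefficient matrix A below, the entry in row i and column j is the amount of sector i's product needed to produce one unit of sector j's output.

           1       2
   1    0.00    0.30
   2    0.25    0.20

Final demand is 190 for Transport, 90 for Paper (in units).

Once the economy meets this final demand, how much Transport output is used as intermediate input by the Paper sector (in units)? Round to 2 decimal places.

I − A =
  [   1.00    -0.30]
  [  -0.25     0.80]
det(I−A) = (1.00)(0.80) − (-0.30)(-0.25) = 0.7250
adj(I−A) = [[0.80, 0.30], [0.25, 1.00]]
(I − A)⁻¹ = adj(I−A) / det(I−A) ≈
  [   1.1034     0.4138]
  [   0.3448     1.3793]
First solve x = (I − A)⁻¹ d = adj(I−A)·d / det(I−A); in particular x_2 = (0.25·190 + 1.00·90) / 0.7250 = 137.50 / 0.7250 ≈ 189.6552.
Intermediate flow from 1 to 2: z_12 = a_12 · x_2 = 0.30 × 137.50 / 0.7250 = 41.25 / 0.7250 ≈ 56.90.

z_12 = 56.90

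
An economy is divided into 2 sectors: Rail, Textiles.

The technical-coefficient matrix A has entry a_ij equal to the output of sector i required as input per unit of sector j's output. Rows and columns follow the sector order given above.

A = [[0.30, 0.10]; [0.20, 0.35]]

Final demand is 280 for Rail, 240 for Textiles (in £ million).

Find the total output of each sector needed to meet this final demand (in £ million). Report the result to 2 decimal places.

I − A =
  [   0.70    -0.10]
  [  -0.20     0.65]
det(I−A) = (0.70)(0.65) − (-0.10)(-0.20) = 0.4350
adj(I−A) = [[0.65, 0.10], [0.20, 0.70]]
(I − A)⁻¹ = adj(I−A) / det(I−A) ≈
  [   1.4943     0.2299]
  [   0.4598     1.6092]
x = (I − A)⁻¹ d = adj(I−A)·d / det(I−A), with det(I−A) = 0.4350:
  x_1 = (0.65·280 + 0.10·240) / 0.4350 = 206.00 / 0.4350 ≈ 473.56
  x_2 = (0.20·280 + 0.70·240) / 0.4350 = 224.00 / 0.4350 ≈ 514.94

x_1 = 473.56, x_2 = 514.94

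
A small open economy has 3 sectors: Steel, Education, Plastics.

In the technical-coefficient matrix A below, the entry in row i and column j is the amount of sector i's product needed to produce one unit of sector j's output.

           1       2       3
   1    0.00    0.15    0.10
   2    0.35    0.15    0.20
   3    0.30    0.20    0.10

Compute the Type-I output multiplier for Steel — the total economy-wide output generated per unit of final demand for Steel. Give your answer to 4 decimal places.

I − A =
  [   1.00    -0.15    -0.10]
  [  -0.35     0.85    -0.20]
  [  -0.30    -0.20     0.90]
Cofactors of I−A, C_ij = (−1)^(i+j)·(minor ij) (rows/columns in the sector order above):
  C_11 = (0.85)(0.90) − (-0.20)(-0.20) = 0.7250
  C_12 = −[(-0.35)(0.90) − (-0.20)(-0.30)] = 0.3750
  C_13 = (-0.35)(-0.20) − (0.85)(-0.30) = 0.3250
  C_21 = −[(-0.15)(0.90) − (-0.10)(-0.20)] = 0.1550
  C_22 = (1.00)(0.90) − (-0.10)(-0.30) = 0.8700
  C_23 = −[(1.00)(-0.20) − (-0.15)(-0.30)] = 0.2450
  C_31 = (-0.15)(-0.20) − (-0.10)(0.85) = 0.1150
  C_32 = −[(1.00)(-0.20) − (-0.10)(-0.35)] = 0.2350
  C_33 = (1.00)(0.85) − (-0.15)(-0.35) = 0.7975
det(I−A) = Σ_j (I−A)_1j·C_1j = (1.00)(0.7250) + (-0.15)(0.3750) + (-0.10)(0.3250) = 0.63625
adj(I−A) = Cᵀ =
  [ 0.7250   0.1550   0.1150]
  [ 0.3750   0.8700   0.2350]
  [ 0.3250   0.2450   0.7975]
(I − A)⁻¹ = adj(I−A) / det(I−A) ≈
  [   1.13949     0.24361     0.18075]
  [   0.58939     1.36739     0.36935]
  [   0.51081     0.38507     1.25344]
The output multiplier for sector j is the column-j sum of the Leontief inverse (I − A)⁻¹ = adj(I−A) / det(I−A).
Column 1 of adj(I−A): (0.7250, 0.3750, 0.3250); det(I−A) = 0.63625.
m_1 = (0.7250 + 0.3750 + 0.3250) / 0.63625 = 1.425 / 0.63625 ≈ 2.2397.

m_1 = 2.2397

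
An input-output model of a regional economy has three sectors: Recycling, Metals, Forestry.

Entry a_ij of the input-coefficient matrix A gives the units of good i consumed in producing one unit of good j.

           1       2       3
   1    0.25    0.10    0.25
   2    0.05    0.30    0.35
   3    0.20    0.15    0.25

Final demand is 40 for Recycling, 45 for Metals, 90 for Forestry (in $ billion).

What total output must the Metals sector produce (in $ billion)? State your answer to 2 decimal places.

I − A =
  [   0.75    -0.10    -0.25]
  [  -0.05     0.70    -0.35]
  [  -0.20    -0.15     0.75]
Cofactors of I−A, C_ij = (−1)^(i+j)·(minor ij) (rows/columns in the sector order above):
  C_11 = (0.70)(0.75) − (-0.35)(-0.15) = 0.4725
  C_12 = −[(-0.05)(0.75) − (-0.35)(-0.20)] = 0.1075
  C_13 = (-0.05)(-0.15) − (0.70)(-0.20) = 0.1475
  C_21 = −[(-0.10)(0.75) − (-0.25)(-0.15)] = 0.1125
  C_22 = (0.75)(0.75) − (-0.25)(-0.20) = 0.5125
  C_23 = −[(0.75)(-0.15) − (-0.10)(-0.20)] = 0.1325
  C_31 = (-0.10)(-0.35) − (-0.25)(0.70) = 0.2100
  C_32 = −[(0.75)(-0.35) − (-0.25)(-0.05)] = 0.2750
  C_33 = (0.75)(0.70) − (-0.10)(-0.05) = 0.5200
det(I−A) = Σ_j (I−A)_1j·C_1j = (0.75)(0.4725) + (-0.10)(0.1075) + (-0.25)(0.1475) = 0.30675
adj(I−A) = Cᵀ =
  [ 0.4725   0.1125   0.2100]
  [ 0.1075   0.5125   0.2750]
  [ 0.1475   0.1325   0.5200]
(I − A)⁻¹ = adj(I−A) / det(I−A) ≈
  [   1.5403     0.3667     0.6846]
  [   0.3504     1.6707     0.8965]
  [   0.4808     0.4319     1.6952]
x = (I − A)⁻¹ d = adj(I−A)·d / det(I−A), with det(I−A) = 0.30675:
  x_1 = (0.4725·40 + 0.1125·45 + 0.2100·90) / 0.30675 = 42.8625 / 0.30675 ≈ 139.73
  x_2 = (0.1075·40 + 0.5125·45 + 0.2750·90) / 0.30675 = 52.1125 / 0.30675 ≈ 169.89
  x_3 = (0.1475·40 + 0.1325·45 + 0.5200·90) / 0.30675 = 58.6625 / 0.30675 ≈ 191.24

x_2 = 169.89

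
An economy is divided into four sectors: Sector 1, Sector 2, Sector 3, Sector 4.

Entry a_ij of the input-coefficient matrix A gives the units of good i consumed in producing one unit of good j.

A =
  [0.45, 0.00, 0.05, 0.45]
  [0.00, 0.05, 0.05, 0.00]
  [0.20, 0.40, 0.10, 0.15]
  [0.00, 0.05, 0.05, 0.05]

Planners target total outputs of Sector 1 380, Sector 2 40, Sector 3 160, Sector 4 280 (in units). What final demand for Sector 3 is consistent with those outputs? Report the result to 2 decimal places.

d_3 = 10.00

I − A =
  [   0.55     0.00    -0.05    -0.45]
  [   0.00     0.95    -0.05     0.00]
  [  -0.20    -0.40     0.90    -0.15]
  [   0.00    -0.05    -0.05     0.95]
d = (I − A) x:
  d_1 = (+0.55)·380 + (+0.00)·40 + (-0.05)·160 + (-0.45)·280 = 75.00
  d_2 = (+0.00)·380 + (+0.95)·40 + (-0.05)·160 + (+0.00)·280 = 30.00
  d_3 = (-0.20)·380 + (-0.40)·40 + (+0.90)·160 + (-0.15)·280 = 10.00
  d_4 = (+0.00)·380 + (-0.05)·40 + (-0.05)·160 + (+0.95)·280 = 256.00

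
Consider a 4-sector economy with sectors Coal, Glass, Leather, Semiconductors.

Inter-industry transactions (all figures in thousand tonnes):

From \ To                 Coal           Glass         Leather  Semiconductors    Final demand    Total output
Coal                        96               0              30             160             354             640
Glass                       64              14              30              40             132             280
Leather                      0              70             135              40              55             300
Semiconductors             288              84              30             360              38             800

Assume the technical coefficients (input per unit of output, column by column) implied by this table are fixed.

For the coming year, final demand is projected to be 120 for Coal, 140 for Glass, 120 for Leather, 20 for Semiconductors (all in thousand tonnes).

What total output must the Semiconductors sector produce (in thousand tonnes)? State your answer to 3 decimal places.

x_S = 480.652

Technical coefficients a_ij = z_ij / X_j:
  a_CC = 96/640 = 0.15, a_GC = 64/640 = 0.10, a_LC = 0/640 = 0.00, a_SC = 288/640 = 0.45
  a_CG = 0/280 = 0.00, a_GG = 14/280 = 0.05, a_LG = 70/280 = 0.25, a_SG = 84/280 = 0.30
  a_CL = 30/300 = 0.10, a_GL = 30/300 = 0.10, a_LL = 135/300 = 0.45, a_SL = 30/300 = 0.10
  a_CS = 160/800 = 0.20, a_GS = 40/800 = 0.05, a_LS = 40/800 = 0.05, a_SS = 360/800 = 0.45
I − A =
  [   0.85     0.00    -0.10    -0.20]
  [  -0.10     0.95    -0.10    -0.05]
  [   0.00    -0.25     0.55    -0.05]
  [  -0.45    -0.30    -0.10     0.55]
Compute the cofactors C_ij = (−1)^(i+j)·(3×3 minor ij) of I−A; the adjugate is their transpose:
adj(I−A) = Cᵀ =
  [ 0.257875   0.053250   0.075750   0.105500]
  [ 0.044375   0.201125   0.051750   0.039125]
  [ 0.042250   0.107125   0.339875   0.056000]
  [ 0.242875   0.172750   0.152000   0.420375]
det(I−A) = Σ_j (I−A)_1j·C_1j = (0.85)(0.257875) + (0.00)(0.044375) + (-0.10)(0.042250) + (-0.20)(0.242875) = 0.16639375
(I − A)⁻¹ = adj(I−A) / det(I−A) ≈
  [   1.5498     0.3200     0.4552     0.6340]
  [   0.2667     1.2087     0.3110     0.2351]
  [   0.2539     0.6438     2.0426     0.3366]
  [   1.4596     1.0382     0.9135     2.5264]
x = (I − A)⁻¹ d = adj(I−A)·d / det(I−A), with det(I−A) = 0.16639375:
  x_C = (0.257875·120 + 0.053250·140 + 0.075750·120 + 0.105500·20) / 0.16639375 = 49.60 / 0.16639375 ≈ 298.088
  x_G = (0.044375·120 + 0.201125·140 + 0.051750·120 + 0.039125·20) / 0.16639375 = 40.475 / 0.16639375 ≈ 243.248
  x_L = (0.042250·120 + 0.107125·140 + 0.339875·120 + 0.056000·20) / 0.16639375 = 61.9725 / 0.16639375 ≈ 372.445
  x_S = (0.242875·120 + 0.172750·140 + 0.152000·120 + 0.420375·20) / 0.16639375 = 79.9775 / 0.16639375 ≈ 480.652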